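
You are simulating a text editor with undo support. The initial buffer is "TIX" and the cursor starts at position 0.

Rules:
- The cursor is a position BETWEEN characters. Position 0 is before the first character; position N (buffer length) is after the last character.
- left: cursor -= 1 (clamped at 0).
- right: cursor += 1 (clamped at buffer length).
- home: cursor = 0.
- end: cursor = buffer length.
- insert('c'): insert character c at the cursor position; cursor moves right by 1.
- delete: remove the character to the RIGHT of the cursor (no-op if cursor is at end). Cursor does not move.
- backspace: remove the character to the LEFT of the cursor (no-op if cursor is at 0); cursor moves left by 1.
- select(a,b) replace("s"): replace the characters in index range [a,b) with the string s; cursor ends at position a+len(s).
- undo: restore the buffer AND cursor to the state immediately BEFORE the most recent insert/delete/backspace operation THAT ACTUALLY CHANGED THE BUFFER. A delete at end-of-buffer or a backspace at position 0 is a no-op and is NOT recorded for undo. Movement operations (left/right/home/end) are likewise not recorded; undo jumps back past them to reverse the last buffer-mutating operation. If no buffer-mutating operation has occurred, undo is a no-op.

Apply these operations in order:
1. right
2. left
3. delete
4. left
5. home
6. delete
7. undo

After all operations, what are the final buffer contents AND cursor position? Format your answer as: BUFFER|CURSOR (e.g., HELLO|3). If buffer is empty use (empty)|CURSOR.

After op 1 (right): buf='TIX' cursor=1
After op 2 (left): buf='TIX' cursor=0
After op 3 (delete): buf='IX' cursor=0
After op 4 (left): buf='IX' cursor=0
After op 5 (home): buf='IX' cursor=0
After op 6 (delete): buf='X' cursor=0
After op 7 (undo): buf='IX' cursor=0

Answer: IX|0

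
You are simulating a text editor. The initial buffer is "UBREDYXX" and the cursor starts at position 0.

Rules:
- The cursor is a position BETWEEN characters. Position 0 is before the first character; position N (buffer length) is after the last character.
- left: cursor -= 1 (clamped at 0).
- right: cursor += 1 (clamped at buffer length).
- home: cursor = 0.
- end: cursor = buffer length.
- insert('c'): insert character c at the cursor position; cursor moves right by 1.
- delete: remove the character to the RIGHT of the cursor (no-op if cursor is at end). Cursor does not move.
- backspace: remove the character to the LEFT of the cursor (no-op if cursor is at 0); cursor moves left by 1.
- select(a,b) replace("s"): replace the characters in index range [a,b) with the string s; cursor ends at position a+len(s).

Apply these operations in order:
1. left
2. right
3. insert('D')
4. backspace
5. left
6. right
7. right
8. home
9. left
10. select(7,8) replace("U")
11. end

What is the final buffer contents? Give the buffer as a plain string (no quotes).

After op 1 (left): buf='UBREDYXX' cursor=0
After op 2 (right): buf='UBREDYXX' cursor=1
After op 3 (insert('D')): buf='UDBREDYXX' cursor=2
After op 4 (backspace): buf='UBREDYXX' cursor=1
After op 5 (left): buf='UBREDYXX' cursor=0
After op 6 (right): buf='UBREDYXX' cursor=1
After op 7 (right): buf='UBREDYXX' cursor=2
After op 8 (home): buf='UBREDYXX' cursor=0
After op 9 (left): buf='UBREDYXX' cursor=0
After op 10 (select(7,8) replace("U")): buf='UBREDYXU' cursor=8
After op 11 (end): buf='UBREDYXU' cursor=8

Answer: UBREDYXU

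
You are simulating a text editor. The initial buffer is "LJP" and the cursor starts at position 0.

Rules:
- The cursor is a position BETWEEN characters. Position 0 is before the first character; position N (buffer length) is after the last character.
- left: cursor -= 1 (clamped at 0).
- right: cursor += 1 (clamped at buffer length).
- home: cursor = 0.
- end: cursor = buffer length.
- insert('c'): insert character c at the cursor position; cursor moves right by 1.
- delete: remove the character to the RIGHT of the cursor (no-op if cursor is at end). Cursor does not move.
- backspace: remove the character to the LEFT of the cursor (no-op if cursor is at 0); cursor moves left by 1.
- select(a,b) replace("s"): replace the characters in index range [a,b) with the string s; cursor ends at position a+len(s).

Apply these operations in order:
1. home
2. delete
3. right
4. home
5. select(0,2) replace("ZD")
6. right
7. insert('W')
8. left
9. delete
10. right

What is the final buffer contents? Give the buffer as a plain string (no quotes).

Answer: ZD

Derivation:
After op 1 (home): buf='LJP' cursor=0
After op 2 (delete): buf='JP' cursor=0
After op 3 (right): buf='JP' cursor=1
After op 4 (home): buf='JP' cursor=0
After op 5 (select(0,2) replace("ZD")): buf='ZD' cursor=2
After op 6 (right): buf='ZD' cursor=2
After op 7 (insert('W')): buf='ZDW' cursor=3
After op 8 (left): buf='ZDW' cursor=2
After op 9 (delete): buf='ZD' cursor=2
After op 10 (right): buf='ZD' cursor=2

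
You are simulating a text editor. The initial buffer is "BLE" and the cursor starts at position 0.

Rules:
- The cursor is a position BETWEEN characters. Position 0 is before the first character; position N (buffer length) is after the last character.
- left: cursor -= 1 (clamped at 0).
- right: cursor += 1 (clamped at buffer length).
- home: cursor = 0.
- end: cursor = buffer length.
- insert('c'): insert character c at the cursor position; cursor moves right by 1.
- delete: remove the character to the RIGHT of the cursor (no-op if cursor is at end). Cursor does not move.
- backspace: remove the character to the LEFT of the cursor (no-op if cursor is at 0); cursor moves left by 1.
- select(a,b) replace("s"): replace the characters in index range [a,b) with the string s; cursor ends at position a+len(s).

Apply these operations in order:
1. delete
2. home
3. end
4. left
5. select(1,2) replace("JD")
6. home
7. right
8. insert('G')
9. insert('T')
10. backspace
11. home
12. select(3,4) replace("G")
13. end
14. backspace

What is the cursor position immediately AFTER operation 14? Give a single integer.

After op 1 (delete): buf='LE' cursor=0
After op 2 (home): buf='LE' cursor=0
After op 3 (end): buf='LE' cursor=2
After op 4 (left): buf='LE' cursor=1
After op 5 (select(1,2) replace("JD")): buf='LJD' cursor=3
After op 6 (home): buf='LJD' cursor=0
After op 7 (right): buf='LJD' cursor=1
After op 8 (insert('G')): buf='LGJD' cursor=2
After op 9 (insert('T')): buf='LGTJD' cursor=3
After op 10 (backspace): buf='LGJD' cursor=2
After op 11 (home): buf='LGJD' cursor=0
After op 12 (select(3,4) replace("G")): buf='LGJG' cursor=4
After op 13 (end): buf='LGJG' cursor=4
After op 14 (backspace): buf='LGJ' cursor=3

Answer: 3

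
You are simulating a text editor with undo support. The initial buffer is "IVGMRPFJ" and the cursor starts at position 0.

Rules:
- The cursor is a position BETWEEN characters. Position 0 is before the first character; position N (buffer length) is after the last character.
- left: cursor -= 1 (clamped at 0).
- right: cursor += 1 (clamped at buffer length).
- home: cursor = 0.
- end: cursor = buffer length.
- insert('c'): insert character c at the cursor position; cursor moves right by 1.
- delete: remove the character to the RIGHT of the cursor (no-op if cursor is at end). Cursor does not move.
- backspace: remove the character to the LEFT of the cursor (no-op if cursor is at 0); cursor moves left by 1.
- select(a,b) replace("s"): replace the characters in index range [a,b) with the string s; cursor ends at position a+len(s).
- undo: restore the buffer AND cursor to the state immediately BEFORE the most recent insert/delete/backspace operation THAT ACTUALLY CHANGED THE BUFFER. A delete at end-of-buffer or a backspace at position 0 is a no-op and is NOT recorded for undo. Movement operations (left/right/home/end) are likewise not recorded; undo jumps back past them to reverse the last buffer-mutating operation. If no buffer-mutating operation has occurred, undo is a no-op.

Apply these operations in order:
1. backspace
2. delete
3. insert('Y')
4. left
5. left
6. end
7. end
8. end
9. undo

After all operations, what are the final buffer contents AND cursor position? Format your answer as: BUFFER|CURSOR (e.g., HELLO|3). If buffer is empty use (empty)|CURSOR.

After op 1 (backspace): buf='IVGMRPFJ' cursor=0
After op 2 (delete): buf='VGMRPFJ' cursor=0
After op 3 (insert('Y')): buf='YVGMRPFJ' cursor=1
After op 4 (left): buf='YVGMRPFJ' cursor=0
After op 5 (left): buf='YVGMRPFJ' cursor=0
After op 6 (end): buf='YVGMRPFJ' cursor=8
After op 7 (end): buf='YVGMRPFJ' cursor=8
After op 8 (end): buf='YVGMRPFJ' cursor=8
After op 9 (undo): buf='VGMRPFJ' cursor=0

Answer: VGMRPFJ|0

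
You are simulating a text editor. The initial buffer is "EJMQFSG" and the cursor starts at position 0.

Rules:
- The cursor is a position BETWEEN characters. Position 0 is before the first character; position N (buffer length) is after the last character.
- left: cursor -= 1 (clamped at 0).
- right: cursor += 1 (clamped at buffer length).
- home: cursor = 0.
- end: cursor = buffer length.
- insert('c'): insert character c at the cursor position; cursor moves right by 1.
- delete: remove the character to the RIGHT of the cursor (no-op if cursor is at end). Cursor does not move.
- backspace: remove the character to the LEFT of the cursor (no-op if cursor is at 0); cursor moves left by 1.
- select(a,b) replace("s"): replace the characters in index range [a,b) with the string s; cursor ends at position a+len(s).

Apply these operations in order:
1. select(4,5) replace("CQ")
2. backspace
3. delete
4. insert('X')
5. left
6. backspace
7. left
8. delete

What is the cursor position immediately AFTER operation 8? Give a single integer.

Answer: 3

Derivation:
After op 1 (select(4,5) replace("CQ")): buf='EJMQCQSG' cursor=6
After op 2 (backspace): buf='EJMQCSG' cursor=5
After op 3 (delete): buf='EJMQCG' cursor=5
After op 4 (insert('X')): buf='EJMQCXG' cursor=6
After op 5 (left): buf='EJMQCXG' cursor=5
After op 6 (backspace): buf='EJMQXG' cursor=4
After op 7 (left): buf='EJMQXG' cursor=3
After op 8 (delete): buf='EJMXG' cursor=3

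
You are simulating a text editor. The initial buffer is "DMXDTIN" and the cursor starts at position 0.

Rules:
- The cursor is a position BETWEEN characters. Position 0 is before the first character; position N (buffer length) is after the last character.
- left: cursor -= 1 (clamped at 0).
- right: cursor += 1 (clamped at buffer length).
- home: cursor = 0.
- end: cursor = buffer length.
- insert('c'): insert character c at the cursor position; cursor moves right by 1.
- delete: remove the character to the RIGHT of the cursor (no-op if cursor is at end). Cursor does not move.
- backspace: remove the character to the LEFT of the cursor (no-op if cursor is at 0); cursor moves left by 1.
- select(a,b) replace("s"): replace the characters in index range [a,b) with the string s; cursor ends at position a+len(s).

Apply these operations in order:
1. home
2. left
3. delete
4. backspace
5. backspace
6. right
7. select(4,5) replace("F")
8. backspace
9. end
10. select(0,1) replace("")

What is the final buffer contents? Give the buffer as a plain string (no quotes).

After op 1 (home): buf='DMXDTIN' cursor=0
After op 2 (left): buf='DMXDTIN' cursor=0
After op 3 (delete): buf='MXDTIN' cursor=0
After op 4 (backspace): buf='MXDTIN' cursor=0
After op 5 (backspace): buf='MXDTIN' cursor=0
After op 6 (right): buf='MXDTIN' cursor=1
After op 7 (select(4,5) replace("F")): buf='MXDTFN' cursor=5
After op 8 (backspace): buf='MXDTN' cursor=4
After op 9 (end): buf='MXDTN' cursor=5
After op 10 (select(0,1) replace("")): buf='XDTN' cursor=0

Answer: XDTN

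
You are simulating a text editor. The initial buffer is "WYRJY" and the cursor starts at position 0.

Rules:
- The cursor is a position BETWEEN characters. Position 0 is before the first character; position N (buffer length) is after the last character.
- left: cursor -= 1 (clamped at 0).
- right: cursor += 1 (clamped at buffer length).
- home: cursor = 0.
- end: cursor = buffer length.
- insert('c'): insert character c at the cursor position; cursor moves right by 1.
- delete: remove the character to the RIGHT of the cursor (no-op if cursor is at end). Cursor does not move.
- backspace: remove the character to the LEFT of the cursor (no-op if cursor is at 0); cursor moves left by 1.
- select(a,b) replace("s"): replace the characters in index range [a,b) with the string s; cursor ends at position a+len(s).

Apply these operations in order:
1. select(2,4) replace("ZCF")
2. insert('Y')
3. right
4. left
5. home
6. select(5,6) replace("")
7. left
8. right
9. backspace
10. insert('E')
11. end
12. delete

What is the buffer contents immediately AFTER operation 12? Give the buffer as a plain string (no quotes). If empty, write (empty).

After op 1 (select(2,4) replace("ZCF")): buf='WYZCFY' cursor=5
After op 2 (insert('Y')): buf='WYZCFYY' cursor=6
After op 3 (right): buf='WYZCFYY' cursor=7
After op 4 (left): buf='WYZCFYY' cursor=6
After op 5 (home): buf='WYZCFYY' cursor=0
After op 6 (select(5,6) replace("")): buf='WYZCFY' cursor=5
After op 7 (left): buf='WYZCFY' cursor=4
After op 8 (right): buf='WYZCFY' cursor=5
After op 9 (backspace): buf='WYZCY' cursor=4
After op 10 (insert('E')): buf='WYZCEY' cursor=5
After op 11 (end): buf='WYZCEY' cursor=6
After op 12 (delete): buf='WYZCEY' cursor=6

Answer: WYZCEY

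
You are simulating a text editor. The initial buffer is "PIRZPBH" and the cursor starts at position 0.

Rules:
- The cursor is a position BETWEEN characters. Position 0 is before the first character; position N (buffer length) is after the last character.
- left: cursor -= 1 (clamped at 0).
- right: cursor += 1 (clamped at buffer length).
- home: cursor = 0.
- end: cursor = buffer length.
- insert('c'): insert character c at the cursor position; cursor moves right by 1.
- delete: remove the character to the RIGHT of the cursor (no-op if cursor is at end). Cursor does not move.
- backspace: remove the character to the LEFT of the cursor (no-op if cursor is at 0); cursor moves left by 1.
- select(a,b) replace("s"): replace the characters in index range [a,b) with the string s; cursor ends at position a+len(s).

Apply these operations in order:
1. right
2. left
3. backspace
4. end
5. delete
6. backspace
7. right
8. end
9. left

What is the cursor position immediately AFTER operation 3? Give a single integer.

After op 1 (right): buf='PIRZPBH' cursor=1
After op 2 (left): buf='PIRZPBH' cursor=0
After op 3 (backspace): buf='PIRZPBH' cursor=0

Answer: 0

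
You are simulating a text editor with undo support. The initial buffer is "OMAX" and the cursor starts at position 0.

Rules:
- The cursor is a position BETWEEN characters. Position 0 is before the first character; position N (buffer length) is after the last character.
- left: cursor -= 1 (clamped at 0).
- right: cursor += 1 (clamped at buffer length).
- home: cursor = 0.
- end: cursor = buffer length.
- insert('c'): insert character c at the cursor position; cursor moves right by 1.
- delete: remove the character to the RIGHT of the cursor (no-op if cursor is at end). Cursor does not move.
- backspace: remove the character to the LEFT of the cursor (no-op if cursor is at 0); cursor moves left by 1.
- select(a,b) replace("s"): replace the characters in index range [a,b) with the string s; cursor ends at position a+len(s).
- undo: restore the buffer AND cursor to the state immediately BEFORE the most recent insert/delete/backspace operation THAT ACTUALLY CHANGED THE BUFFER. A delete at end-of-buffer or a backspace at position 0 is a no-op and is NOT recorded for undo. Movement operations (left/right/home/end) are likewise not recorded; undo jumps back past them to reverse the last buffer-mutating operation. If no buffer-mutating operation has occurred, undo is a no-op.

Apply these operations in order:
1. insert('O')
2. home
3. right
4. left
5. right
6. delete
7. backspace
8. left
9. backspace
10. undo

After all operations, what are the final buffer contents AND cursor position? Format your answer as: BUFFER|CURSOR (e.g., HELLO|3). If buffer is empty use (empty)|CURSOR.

Answer: OMAX|1

Derivation:
After op 1 (insert('O')): buf='OOMAX' cursor=1
After op 2 (home): buf='OOMAX' cursor=0
After op 3 (right): buf='OOMAX' cursor=1
After op 4 (left): buf='OOMAX' cursor=0
After op 5 (right): buf='OOMAX' cursor=1
After op 6 (delete): buf='OMAX' cursor=1
After op 7 (backspace): buf='MAX' cursor=0
After op 8 (left): buf='MAX' cursor=0
After op 9 (backspace): buf='MAX' cursor=0
After op 10 (undo): buf='OMAX' cursor=1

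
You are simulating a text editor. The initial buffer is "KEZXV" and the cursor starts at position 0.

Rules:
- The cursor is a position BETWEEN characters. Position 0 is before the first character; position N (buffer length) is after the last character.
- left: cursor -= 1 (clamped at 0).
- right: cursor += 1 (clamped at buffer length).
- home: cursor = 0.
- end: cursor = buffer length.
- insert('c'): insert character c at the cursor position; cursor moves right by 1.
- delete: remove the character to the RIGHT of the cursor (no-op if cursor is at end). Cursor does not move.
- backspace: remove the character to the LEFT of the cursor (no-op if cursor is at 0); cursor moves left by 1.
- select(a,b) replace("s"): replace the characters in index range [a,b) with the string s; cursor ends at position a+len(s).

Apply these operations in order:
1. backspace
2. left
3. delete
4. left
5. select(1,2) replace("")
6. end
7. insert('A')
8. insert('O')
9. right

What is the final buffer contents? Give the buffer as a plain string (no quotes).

Answer: EXVAO

Derivation:
After op 1 (backspace): buf='KEZXV' cursor=0
After op 2 (left): buf='KEZXV' cursor=0
After op 3 (delete): buf='EZXV' cursor=0
After op 4 (left): buf='EZXV' cursor=0
After op 5 (select(1,2) replace("")): buf='EXV' cursor=1
After op 6 (end): buf='EXV' cursor=3
After op 7 (insert('A')): buf='EXVA' cursor=4
After op 8 (insert('O')): buf='EXVAO' cursor=5
After op 9 (right): buf='EXVAO' cursor=5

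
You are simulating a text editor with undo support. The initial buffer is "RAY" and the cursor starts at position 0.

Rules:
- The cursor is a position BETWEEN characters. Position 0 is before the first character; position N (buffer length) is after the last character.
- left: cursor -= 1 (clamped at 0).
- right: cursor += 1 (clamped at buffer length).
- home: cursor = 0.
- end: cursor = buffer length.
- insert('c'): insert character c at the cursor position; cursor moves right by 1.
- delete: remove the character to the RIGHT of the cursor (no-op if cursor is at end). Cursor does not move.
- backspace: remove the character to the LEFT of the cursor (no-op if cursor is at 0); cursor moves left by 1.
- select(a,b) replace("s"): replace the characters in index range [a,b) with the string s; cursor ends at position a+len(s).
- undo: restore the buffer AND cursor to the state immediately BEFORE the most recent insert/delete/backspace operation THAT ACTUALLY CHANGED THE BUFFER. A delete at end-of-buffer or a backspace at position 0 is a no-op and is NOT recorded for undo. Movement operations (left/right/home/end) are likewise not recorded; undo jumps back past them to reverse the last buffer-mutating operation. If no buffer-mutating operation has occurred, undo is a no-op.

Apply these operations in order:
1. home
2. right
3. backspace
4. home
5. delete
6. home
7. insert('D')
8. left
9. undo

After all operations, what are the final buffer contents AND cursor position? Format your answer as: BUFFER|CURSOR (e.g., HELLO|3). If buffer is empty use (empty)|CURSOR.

After op 1 (home): buf='RAY' cursor=0
After op 2 (right): buf='RAY' cursor=1
After op 3 (backspace): buf='AY' cursor=0
After op 4 (home): buf='AY' cursor=0
After op 5 (delete): buf='Y' cursor=0
After op 6 (home): buf='Y' cursor=0
After op 7 (insert('D')): buf='DY' cursor=1
After op 8 (left): buf='DY' cursor=0
After op 9 (undo): buf='Y' cursor=0

Answer: Y|0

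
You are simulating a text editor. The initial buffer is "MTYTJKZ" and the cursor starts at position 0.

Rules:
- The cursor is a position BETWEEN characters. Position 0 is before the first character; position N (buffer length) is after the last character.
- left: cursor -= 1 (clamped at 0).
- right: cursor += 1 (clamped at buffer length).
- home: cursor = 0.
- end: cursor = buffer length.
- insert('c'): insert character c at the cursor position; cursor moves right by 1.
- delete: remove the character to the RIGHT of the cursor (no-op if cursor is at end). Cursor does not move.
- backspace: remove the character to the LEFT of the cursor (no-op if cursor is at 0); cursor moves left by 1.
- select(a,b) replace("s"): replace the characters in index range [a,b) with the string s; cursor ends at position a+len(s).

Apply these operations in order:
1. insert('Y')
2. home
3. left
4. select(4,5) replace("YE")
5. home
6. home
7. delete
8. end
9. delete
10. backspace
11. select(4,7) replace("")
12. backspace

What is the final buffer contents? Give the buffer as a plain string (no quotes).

Answer: MTY

Derivation:
After op 1 (insert('Y')): buf='YMTYTJKZ' cursor=1
After op 2 (home): buf='YMTYTJKZ' cursor=0
After op 3 (left): buf='YMTYTJKZ' cursor=0
After op 4 (select(4,5) replace("YE")): buf='YMTYYEJKZ' cursor=6
After op 5 (home): buf='YMTYYEJKZ' cursor=0
After op 6 (home): buf='YMTYYEJKZ' cursor=0
After op 7 (delete): buf='MTYYEJKZ' cursor=0
After op 8 (end): buf='MTYYEJKZ' cursor=8
After op 9 (delete): buf='MTYYEJKZ' cursor=8
After op 10 (backspace): buf='MTYYEJK' cursor=7
After op 11 (select(4,7) replace("")): buf='MTYY' cursor=4
After op 12 (backspace): buf='MTY' cursor=3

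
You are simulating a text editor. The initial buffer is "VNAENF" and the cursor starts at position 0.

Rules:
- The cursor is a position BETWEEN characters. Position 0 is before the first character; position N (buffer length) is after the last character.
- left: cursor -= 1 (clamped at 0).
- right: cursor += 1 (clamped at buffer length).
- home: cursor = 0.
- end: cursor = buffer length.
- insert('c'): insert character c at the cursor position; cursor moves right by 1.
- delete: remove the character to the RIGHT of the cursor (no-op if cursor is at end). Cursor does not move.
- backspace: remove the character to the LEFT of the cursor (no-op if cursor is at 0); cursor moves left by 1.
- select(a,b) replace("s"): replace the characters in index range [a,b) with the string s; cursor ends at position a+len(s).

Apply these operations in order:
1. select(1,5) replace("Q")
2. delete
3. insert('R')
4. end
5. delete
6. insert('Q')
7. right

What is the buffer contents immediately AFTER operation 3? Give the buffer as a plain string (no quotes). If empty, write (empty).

Answer: VQR

Derivation:
After op 1 (select(1,5) replace("Q")): buf='VQF' cursor=2
After op 2 (delete): buf='VQ' cursor=2
After op 3 (insert('R')): buf='VQR' cursor=3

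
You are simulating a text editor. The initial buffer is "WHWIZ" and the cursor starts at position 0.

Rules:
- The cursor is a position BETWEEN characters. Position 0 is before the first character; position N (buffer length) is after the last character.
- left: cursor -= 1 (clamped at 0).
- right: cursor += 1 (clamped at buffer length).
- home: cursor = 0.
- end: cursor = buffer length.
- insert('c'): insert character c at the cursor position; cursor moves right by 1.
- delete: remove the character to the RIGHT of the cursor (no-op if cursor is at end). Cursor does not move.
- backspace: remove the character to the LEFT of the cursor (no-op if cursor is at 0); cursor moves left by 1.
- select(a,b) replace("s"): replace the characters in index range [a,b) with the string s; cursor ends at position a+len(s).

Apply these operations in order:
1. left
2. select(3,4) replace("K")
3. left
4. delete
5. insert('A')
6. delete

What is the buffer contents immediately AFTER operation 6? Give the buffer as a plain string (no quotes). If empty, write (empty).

Answer: WHWA

Derivation:
After op 1 (left): buf='WHWIZ' cursor=0
After op 2 (select(3,4) replace("K")): buf='WHWKZ' cursor=4
After op 3 (left): buf='WHWKZ' cursor=3
After op 4 (delete): buf='WHWZ' cursor=3
After op 5 (insert('A')): buf='WHWAZ' cursor=4
After op 6 (delete): buf='WHWA' cursor=4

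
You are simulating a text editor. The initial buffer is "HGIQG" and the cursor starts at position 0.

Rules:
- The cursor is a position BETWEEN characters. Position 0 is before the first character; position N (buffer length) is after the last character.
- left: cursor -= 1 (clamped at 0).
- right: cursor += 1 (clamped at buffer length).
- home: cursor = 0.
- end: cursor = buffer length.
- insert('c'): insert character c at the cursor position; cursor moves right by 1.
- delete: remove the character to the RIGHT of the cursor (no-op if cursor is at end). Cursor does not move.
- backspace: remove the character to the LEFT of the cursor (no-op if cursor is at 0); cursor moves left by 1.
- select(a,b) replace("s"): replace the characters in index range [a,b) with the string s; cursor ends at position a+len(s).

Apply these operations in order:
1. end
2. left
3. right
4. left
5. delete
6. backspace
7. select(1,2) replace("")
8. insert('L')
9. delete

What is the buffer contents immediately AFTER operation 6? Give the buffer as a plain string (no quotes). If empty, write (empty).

After op 1 (end): buf='HGIQG' cursor=5
After op 2 (left): buf='HGIQG' cursor=4
After op 3 (right): buf='HGIQG' cursor=5
After op 4 (left): buf='HGIQG' cursor=4
After op 5 (delete): buf='HGIQ' cursor=4
After op 6 (backspace): buf='HGI' cursor=3

Answer: HGI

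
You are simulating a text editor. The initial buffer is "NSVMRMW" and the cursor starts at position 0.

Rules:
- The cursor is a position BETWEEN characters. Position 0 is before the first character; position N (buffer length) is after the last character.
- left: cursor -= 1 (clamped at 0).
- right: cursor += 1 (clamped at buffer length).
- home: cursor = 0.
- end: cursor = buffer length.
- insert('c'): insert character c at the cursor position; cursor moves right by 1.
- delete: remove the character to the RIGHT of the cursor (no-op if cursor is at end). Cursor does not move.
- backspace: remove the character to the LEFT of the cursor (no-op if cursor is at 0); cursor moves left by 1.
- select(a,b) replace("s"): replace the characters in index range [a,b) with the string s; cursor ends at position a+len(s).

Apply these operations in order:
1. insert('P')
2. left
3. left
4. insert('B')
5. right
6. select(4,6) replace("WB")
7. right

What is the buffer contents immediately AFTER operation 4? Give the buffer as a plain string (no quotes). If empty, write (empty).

After op 1 (insert('P')): buf='PNSVMRMW' cursor=1
After op 2 (left): buf='PNSVMRMW' cursor=0
After op 3 (left): buf='PNSVMRMW' cursor=0
After op 4 (insert('B')): buf='BPNSVMRMW' cursor=1

Answer: BPNSVMRMW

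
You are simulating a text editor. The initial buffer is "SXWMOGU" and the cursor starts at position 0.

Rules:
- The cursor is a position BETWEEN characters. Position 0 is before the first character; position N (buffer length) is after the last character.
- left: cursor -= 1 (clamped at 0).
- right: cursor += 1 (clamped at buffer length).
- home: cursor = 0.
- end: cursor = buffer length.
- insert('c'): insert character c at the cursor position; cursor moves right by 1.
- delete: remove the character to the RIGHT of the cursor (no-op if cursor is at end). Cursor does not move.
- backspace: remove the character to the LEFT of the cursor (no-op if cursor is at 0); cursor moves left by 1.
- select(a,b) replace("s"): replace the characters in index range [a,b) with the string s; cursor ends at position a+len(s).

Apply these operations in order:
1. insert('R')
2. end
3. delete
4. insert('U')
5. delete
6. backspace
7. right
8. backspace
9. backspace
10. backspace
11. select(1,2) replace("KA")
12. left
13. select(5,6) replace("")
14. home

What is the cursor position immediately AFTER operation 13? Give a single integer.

Answer: 5

Derivation:
After op 1 (insert('R')): buf='RSXWMOGU' cursor=1
After op 2 (end): buf='RSXWMOGU' cursor=8
After op 3 (delete): buf='RSXWMOGU' cursor=8
After op 4 (insert('U')): buf='RSXWMOGUU' cursor=9
After op 5 (delete): buf='RSXWMOGUU' cursor=9
After op 6 (backspace): buf='RSXWMOGU' cursor=8
After op 7 (right): buf='RSXWMOGU' cursor=8
After op 8 (backspace): buf='RSXWMOG' cursor=7
After op 9 (backspace): buf='RSXWMO' cursor=6
After op 10 (backspace): buf='RSXWM' cursor=5
After op 11 (select(1,2) replace("KA")): buf='RKAXWM' cursor=3
After op 12 (left): buf='RKAXWM' cursor=2
After op 13 (select(5,6) replace("")): buf='RKAXW' cursor=5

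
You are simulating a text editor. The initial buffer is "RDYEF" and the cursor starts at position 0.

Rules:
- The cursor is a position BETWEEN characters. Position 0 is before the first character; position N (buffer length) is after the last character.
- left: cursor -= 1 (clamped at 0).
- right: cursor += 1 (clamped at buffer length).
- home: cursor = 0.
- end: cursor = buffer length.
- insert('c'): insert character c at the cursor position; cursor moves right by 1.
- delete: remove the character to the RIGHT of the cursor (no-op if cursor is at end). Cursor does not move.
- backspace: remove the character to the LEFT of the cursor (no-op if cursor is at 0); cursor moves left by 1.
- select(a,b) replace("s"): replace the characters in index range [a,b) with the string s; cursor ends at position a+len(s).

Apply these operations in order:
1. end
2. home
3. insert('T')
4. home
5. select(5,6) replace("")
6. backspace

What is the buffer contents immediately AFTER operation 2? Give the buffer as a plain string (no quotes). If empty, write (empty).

After op 1 (end): buf='RDYEF' cursor=5
After op 2 (home): buf='RDYEF' cursor=0

Answer: RDYEF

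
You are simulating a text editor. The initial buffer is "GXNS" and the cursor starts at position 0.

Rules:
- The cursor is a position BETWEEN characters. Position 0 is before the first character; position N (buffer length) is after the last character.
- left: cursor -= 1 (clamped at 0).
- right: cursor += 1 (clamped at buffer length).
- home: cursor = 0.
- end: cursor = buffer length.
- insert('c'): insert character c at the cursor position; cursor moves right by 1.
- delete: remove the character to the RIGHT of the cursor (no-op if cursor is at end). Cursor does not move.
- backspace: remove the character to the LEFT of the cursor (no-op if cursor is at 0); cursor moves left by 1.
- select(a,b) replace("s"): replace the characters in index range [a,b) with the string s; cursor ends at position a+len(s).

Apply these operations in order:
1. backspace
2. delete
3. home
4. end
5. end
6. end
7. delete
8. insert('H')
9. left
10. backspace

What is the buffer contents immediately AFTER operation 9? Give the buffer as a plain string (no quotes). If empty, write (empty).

After op 1 (backspace): buf='GXNS' cursor=0
After op 2 (delete): buf='XNS' cursor=0
After op 3 (home): buf='XNS' cursor=0
After op 4 (end): buf='XNS' cursor=3
After op 5 (end): buf='XNS' cursor=3
After op 6 (end): buf='XNS' cursor=3
After op 7 (delete): buf='XNS' cursor=3
After op 8 (insert('H')): buf='XNSH' cursor=4
After op 9 (left): buf='XNSH' cursor=3

Answer: XNSH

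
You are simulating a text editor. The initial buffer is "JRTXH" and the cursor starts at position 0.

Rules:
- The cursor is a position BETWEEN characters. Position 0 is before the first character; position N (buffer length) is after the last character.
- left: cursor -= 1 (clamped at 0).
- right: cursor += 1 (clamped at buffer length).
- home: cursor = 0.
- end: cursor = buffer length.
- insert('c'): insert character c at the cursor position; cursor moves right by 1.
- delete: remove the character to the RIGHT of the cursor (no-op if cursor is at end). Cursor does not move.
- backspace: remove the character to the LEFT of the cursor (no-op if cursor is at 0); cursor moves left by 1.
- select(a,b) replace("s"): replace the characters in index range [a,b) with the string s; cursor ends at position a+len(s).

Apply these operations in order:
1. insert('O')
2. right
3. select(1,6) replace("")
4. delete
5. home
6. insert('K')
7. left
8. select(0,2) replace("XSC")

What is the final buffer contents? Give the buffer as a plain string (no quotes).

Answer: XSC

Derivation:
After op 1 (insert('O')): buf='OJRTXH' cursor=1
After op 2 (right): buf='OJRTXH' cursor=2
After op 3 (select(1,6) replace("")): buf='O' cursor=1
After op 4 (delete): buf='O' cursor=1
After op 5 (home): buf='O' cursor=0
After op 6 (insert('K')): buf='KO' cursor=1
After op 7 (left): buf='KO' cursor=0
After op 8 (select(0,2) replace("XSC")): buf='XSC' cursor=3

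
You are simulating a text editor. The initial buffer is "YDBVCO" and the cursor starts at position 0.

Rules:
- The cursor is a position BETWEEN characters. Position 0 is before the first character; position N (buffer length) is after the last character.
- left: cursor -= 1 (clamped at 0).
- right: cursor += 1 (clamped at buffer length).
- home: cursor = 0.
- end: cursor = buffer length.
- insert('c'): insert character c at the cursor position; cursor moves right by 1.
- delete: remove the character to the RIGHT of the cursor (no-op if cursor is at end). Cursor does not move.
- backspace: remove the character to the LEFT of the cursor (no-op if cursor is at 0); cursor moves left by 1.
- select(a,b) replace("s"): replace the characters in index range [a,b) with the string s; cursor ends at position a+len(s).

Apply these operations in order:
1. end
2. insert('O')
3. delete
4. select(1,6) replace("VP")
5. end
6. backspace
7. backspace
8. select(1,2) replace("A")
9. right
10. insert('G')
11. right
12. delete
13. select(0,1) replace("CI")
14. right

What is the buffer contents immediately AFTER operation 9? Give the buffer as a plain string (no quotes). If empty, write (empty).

After op 1 (end): buf='YDBVCO' cursor=6
After op 2 (insert('O')): buf='YDBVCOO' cursor=7
After op 3 (delete): buf='YDBVCOO' cursor=7
After op 4 (select(1,6) replace("VP")): buf='YVPO' cursor=3
After op 5 (end): buf='YVPO' cursor=4
After op 6 (backspace): buf='YVP' cursor=3
After op 7 (backspace): buf='YV' cursor=2
After op 8 (select(1,2) replace("A")): buf='YA' cursor=2
After op 9 (right): buf='YA' cursor=2

Answer: YA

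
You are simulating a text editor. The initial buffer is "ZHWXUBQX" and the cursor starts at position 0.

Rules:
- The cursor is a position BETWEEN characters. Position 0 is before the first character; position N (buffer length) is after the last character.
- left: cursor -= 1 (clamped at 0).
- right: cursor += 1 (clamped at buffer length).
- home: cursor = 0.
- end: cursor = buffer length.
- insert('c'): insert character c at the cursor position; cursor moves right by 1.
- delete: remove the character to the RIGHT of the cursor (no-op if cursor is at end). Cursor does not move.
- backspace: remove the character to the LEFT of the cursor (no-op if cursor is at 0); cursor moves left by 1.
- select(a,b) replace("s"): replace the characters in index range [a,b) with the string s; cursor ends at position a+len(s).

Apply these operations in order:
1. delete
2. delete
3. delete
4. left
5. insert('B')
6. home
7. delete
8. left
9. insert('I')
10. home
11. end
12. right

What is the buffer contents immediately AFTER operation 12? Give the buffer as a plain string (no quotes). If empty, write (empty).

Answer: IXUBQX

Derivation:
After op 1 (delete): buf='HWXUBQX' cursor=0
After op 2 (delete): buf='WXUBQX' cursor=0
After op 3 (delete): buf='XUBQX' cursor=0
After op 4 (left): buf='XUBQX' cursor=0
After op 5 (insert('B')): buf='BXUBQX' cursor=1
After op 6 (home): buf='BXUBQX' cursor=0
After op 7 (delete): buf='XUBQX' cursor=0
After op 8 (left): buf='XUBQX' cursor=0
After op 9 (insert('I')): buf='IXUBQX' cursor=1
After op 10 (home): buf='IXUBQX' cursor=0
After op 11 (end): buf='IXUBQX' cursor=6
After op 12 (right): buf='IXUBQX' cursor=6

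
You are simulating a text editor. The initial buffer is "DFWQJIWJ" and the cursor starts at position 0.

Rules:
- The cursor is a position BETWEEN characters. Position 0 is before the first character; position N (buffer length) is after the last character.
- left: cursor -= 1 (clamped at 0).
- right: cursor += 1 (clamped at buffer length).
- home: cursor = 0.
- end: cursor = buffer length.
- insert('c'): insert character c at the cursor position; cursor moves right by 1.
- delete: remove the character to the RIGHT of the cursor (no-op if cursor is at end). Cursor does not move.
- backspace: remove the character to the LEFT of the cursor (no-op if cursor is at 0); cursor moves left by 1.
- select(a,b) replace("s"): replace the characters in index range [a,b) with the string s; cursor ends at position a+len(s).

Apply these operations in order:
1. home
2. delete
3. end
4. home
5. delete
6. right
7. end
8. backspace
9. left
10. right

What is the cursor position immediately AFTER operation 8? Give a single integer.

After op 1 (home): buf='DFWQJIWJ' cursor=0
After op 2 (delete): buf='FWQJIWJ' cursor=0
After op 3 (end): buf='FWQJIWJ' cursor=7
After op 4 (home): buf='FWQJIWJ' cursor=0
After op 5 (delete): buf='WQJIWJ' cursor=0
After op 6 (right): buf='WQJIWJ' cursor=1
After op 7 (end): buf='WQJIWJ' cursor=6
After op 8 (backspace): buf='WQJIW' cursor=5

Answer: 5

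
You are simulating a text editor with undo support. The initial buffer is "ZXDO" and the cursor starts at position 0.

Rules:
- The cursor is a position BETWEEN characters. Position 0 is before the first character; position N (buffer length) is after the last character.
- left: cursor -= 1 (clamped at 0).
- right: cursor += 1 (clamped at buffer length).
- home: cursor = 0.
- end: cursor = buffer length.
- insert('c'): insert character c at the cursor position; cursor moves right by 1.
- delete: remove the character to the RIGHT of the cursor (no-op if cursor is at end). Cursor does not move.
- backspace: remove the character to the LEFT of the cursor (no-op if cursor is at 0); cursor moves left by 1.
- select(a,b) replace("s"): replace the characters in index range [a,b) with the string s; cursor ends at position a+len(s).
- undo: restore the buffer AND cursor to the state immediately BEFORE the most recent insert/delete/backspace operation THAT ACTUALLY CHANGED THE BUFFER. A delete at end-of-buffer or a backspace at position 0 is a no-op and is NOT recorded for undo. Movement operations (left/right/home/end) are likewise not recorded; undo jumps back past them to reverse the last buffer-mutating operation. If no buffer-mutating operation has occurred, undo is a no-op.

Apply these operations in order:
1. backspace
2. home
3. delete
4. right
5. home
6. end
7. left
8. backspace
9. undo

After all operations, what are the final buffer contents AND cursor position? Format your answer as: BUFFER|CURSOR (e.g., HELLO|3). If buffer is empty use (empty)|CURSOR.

Answer: XDO|2

Derivation:
After op 1 (backspace): buf='ZXDO' cursor=0
After op 2 (home): buf='ZXDO' cursor=0
After op 3 (delete): buf='XDO' cursor=0
After op 4 (right): buf='XDO' cursor=1
After op 5 (home): buf='XDO' cursor=0
After op 6 (end): buf='XDO' cursor=3
After op 7 (left): buf='XDO' cursor=2
After op 8 (backspace): buf='XO' cursor=1
After op 9 (undo): buf='XDO' cursor=2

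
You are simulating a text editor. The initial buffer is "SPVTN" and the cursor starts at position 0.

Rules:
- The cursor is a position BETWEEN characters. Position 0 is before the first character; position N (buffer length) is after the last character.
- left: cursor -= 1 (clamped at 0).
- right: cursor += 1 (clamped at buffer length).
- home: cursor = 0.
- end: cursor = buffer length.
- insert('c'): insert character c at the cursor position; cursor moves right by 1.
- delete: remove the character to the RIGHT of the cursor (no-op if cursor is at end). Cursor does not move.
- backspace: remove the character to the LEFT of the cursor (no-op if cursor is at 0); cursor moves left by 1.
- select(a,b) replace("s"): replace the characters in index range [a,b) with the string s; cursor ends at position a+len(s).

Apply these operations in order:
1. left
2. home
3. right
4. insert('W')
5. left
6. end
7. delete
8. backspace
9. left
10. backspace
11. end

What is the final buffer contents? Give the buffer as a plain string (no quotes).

Answer: SWPT

Derivation:
After op 1 (left): buf='SPVTN' cursor=0
After op 2 (home): buf='SPVTN' cursor=0
After op 3 (right): buf='SPVTN' cursor=1
After op 4 (insert('W')): buf='SWPVTN' cursor=2
After op 5 (left): buf='SWPVTN' cursor=1
After op 6 (end): buf='SWPVTN' cursor=6
After op 7 (delete): buf='SWPVTN' cursor=6
After op 8 (backspace): buf='SWPVT' cursor=5
After op 9 (left): buf='SWPVT' cursor=4
After op 10 (backspace): buf='SWPT' cursor=3
After op 11 (end): buf='SWPT' cursor=4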